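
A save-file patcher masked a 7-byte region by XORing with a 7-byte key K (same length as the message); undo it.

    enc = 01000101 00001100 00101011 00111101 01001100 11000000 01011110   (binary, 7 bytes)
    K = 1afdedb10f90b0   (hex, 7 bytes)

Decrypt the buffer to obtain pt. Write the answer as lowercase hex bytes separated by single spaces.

 69 ⊕  26 =  95
 12 ⊕ 253 = 241
 43 ⊕ 237 = 198
 61 ⊕ 177 = 140
 76 ⊕  15 =  67
192 ⊕ 144 =  80
 94 ⊕ 176 = 238

5f f1 c6 8c 43 50 ee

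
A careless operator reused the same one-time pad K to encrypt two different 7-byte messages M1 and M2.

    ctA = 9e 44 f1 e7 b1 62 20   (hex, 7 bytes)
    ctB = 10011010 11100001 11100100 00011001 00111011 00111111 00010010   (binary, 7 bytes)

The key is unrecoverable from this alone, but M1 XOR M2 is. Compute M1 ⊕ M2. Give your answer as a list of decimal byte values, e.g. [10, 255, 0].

[4, 165, 21, 254, 138, 93, 50]

ctA ⊕ ctB = (M1 ⊕ K) ⊕ (M2 ⊕ K) = M1 ⊕ M2 — the shared key cancels under XOR.
byte 0: 9e XOR 9a = 04
byte 1: 44 XOR e1 = a5
byte 2: f1 XOR e4 = 15
byte 3: e7 XOR 19 = fe
byte 4: b1 XOR 3b = 8a
byte 5: 62 XOR 3f = 5d
byte 6: 20 XOR 12 = 32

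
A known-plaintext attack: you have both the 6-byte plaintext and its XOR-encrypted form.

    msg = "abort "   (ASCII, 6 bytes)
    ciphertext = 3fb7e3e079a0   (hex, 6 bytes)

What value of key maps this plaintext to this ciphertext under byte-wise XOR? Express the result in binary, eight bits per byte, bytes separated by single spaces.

01011110 11010101 10001100 10010010 00001101 10000000

Since ciphertext = msg ⊕ key, XORing both sides with msg gives key = msg ⊕ ciphertext.
byte 0: 61 ^ 3f = 5e
byte 1: 62 ^ b7 = d5
byte 2: 6f ^ e3 = 8c
byte 3: 72 ^ e0 = 92
byte 4: 74 ^ 79 = 0d
byte 5: 20 ^ a0 = 80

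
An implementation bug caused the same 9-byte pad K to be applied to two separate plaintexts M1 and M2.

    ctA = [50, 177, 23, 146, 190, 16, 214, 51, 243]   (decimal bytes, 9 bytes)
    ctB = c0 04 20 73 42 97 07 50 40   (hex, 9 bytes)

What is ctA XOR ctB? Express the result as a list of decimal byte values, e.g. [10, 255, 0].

ctA ⊕ ctB = (M1 ⊕ K) ⊕ (M2 ⊕ K) = M1 ⊕ M2 — the shared key cancels under XOR.
 50 xor 192 = 242
177 xor   4 = 181
 23 xor  32 =  55
146 xor 115 = 225
190 xor  66 = 252
 16 xor 151 = 135
214 xor   7 = 209
 51 xor  80 =  99
243 xor  64 = 179

[242, 181, 55, 225, 252, 135, 209, 99, 179]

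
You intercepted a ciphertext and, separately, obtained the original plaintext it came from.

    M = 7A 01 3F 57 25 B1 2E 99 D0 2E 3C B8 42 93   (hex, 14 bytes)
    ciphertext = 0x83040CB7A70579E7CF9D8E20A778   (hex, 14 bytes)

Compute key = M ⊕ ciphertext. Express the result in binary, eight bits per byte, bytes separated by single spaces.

11111001 00000101 00110011 11100000 10000010 10110100 01010111 01111110 00011111 10110011 10110010 10011000 11100101 11101011

Since ciphertext = M ⊕ key, XORing both sides with M gives key = M ⊕ ciphertext.
7a ^ 83 = f9
01 ^ 04 = 05
3f ^ 0c = 33
57 ^ b7 = e0
25 ^ a7 = 82
b1 ^ 05 = b4
2e ^ 79 = 57
99 ^ e7 = 7e
d0 ^ cf = 1f
2e ^ 9d = b3
3c ^ 8e = b2
b8 ^ 20 = 98
42 ^ a7 = e5
93 ^ 78 = eb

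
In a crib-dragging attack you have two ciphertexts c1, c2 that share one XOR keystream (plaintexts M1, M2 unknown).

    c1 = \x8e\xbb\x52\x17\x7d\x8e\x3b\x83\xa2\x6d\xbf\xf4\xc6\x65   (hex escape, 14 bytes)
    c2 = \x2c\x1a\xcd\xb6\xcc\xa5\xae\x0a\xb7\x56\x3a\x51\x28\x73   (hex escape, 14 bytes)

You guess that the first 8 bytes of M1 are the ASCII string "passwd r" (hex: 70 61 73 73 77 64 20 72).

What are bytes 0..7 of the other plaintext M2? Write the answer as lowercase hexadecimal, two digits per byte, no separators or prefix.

First, c1 ⊕ c2 = (M1 ⊕ K) ⊕ (M2 ⊕ K) = M1 ⊕ M2, so the key drops out. Then M2 = (M1 ⊕ M2) ⊕ M1 over the first 8 bytes.
byte 0: (8e XOR 2c) XOR 70 = a2 XOR 70 = d2
byte 1: (bb XOR 1a) XOR 61 = a1 XOR 61 = c0
byte 2: (52 XOR cd) XOR 73 = 9f XOR 73 = ec
byte 3: (17 XOR b6) XOR 73 = a1 XOR 73 = d2
byte 4: (7d XOR cc) XOR 77 = b1 XOR 77 = c6
byte 5: (8e XOR a5) XOR 64 = 2b XOR 64 = 4f
byte 6: (3b XOR ae) XOR 20 = 95 XOR 20 = b5
byte 7: (83 XOR 0a) XOR 72 = 89 XOR 72 = fb

d2c0ecd2c64fb5fb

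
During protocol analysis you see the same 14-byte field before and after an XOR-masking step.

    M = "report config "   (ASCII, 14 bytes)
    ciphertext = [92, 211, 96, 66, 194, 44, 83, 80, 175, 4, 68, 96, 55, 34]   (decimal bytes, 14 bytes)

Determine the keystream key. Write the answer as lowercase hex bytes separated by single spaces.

Since ciphertext = M ⊕ key, XORing both sides with M gives key = M ⊕ ciphertext.
72 XOR 5c = 2e
65 XOR d3 = b6
70 XOR 60 = 10
6f XOR 42 = 2d
72 XOR c2 = b0
74 XOR 2c = 58
20 XOR 53 = 73
63 XOR 50 = 33
6f XOR af = c0
6e XOR 04 = 6a
66 XOR 44 = 22
69 XOR 60 = 09
67 XOR 37 = 50
20 XOR 22 = 02

2e b6 10 2d b0 58 73 33 c0 6a 22 09 50 02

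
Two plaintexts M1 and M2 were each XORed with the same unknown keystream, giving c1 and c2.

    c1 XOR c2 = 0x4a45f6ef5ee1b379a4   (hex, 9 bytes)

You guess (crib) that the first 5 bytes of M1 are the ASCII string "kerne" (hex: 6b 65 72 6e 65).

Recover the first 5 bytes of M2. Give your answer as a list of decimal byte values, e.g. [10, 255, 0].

[33, 32, 132, 129, 59]

Since c1 ⊕ c2 = M1 ⊕ M2, XORing with the guessed M1 bytes yields the corresponding M2 bytes: M2 = (c1 ⊕ c2) ⊕ M1.
4a xor 6b = 21
45 xor 65 = 20
f6 xor 72 = 84
ef xor 6e = 81
5e xor 65 = 3b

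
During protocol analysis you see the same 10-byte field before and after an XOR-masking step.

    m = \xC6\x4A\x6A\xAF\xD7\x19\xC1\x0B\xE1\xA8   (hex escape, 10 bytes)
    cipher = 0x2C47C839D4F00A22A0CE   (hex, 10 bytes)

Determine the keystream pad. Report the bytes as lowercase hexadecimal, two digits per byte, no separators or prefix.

Since cipher = m ⊕ pad, XORing both sides with m gives pad = m ⊕ cipher.
c6 xor 2c = ea
4a xor 47 = 0d
6a xor c8 = a2
af xor 39 = 96
d7 xor d4 = 03
19 xor f0 = e9
c1 xor 0a = cb
0b xor 22 = 29
e1 xor a0 = 41
a8 xor ce = 66

ea0da29603e9cb294166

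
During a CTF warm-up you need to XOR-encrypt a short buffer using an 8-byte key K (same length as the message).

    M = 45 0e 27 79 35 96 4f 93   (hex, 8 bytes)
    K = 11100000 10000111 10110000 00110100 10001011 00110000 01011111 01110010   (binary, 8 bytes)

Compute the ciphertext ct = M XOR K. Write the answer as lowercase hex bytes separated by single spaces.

01000101 ^ 11100000 = 10100101
00001110 ^ 10000111 = 10001001
00100111 ^ 10110000 = 10010111
01111001 ^ 00110100 = 01001101
00110101 ^ 10001011 = 10111110
10010110 ^ 00110000 = 10100110
01001111 ^ 01011111 = 00010000
10010011 ^ 01110010 = 11100001

a5 89 97 4d be a6 10 e1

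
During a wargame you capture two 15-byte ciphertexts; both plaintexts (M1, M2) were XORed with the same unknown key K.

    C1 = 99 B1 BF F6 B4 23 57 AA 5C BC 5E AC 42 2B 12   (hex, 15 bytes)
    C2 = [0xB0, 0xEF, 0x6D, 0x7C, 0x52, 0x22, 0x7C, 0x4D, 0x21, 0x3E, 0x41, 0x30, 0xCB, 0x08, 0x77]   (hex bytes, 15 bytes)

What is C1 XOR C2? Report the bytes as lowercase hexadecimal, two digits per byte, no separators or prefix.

C1 ⊕ C2 = (M1 ⊕ K) ⊕ (M2 ⊕ K) = M1 ⊕ M2 — the shared key cancels under XOR.
byte 0: 153 xor 176 =  41
byte 1: 177 xor 239 =  94
byte 2: 191 xor 109 = 210
byte 3: 246 xor 124 = 138
byte 4: 180 xor  82 = 230
byte 5:  35 xor  34 =   1
byte 6:  87 xor 124 =  43
byte 7: 170 xor  77 = 231
byte 8:  92 xor  33 = 125
byte 9: 188 xor  62 = 130
byte 10:  94 xor  65 =  31
byte 11: 172 xor  48 = 156
byte 12:  66 xor 203 = 137
byte 13:  43 xor   8 =  35
byte 14:  18 xor 119 = 101

295ed28ae6012be77d821f9c892365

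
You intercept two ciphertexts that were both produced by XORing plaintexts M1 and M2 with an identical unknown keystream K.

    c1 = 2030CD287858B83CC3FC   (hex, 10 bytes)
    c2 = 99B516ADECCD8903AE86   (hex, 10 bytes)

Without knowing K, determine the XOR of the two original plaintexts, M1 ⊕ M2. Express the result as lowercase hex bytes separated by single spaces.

c1 ⊕ c2 = (M1 ⊕ K) ⊕ (M2 ⊕ K) = M1 ⊕ M2 — the shared key cancels under XOR.
20 xor 99 = b9
30 xor b5 = 85
cd xor 16 = db
28 xor ad = 85
78 xor ec = 94
58 xor cd = 95
b8 xor 89 = 31
3c xor 03 = 3f
c3 xor ae = 6d
fc xor 86 = 7a

b9 85 db 85 94 95 31 3f 6d 7a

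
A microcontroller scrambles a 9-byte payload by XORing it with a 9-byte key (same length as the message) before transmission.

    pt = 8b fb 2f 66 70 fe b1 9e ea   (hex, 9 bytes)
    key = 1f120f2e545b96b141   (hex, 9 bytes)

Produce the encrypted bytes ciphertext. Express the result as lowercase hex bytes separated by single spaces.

10001011 XOR 00011111 = 10010100
11111011 XOR 00010010 = 11101001
00101111 XOR 00001111 = 00100000
01100110 XOR 00101110 = 01001000
01110000 XOR 01010100 = 00100100
11111110 XOR 01011011 = 10100101
10110001 XOR 10010110 = 00100111
10011110 XOR 10110001 = 00101111
11101010 XOR 01000001 = 10101011

94 e9 20 48 24 a5 27 2f ab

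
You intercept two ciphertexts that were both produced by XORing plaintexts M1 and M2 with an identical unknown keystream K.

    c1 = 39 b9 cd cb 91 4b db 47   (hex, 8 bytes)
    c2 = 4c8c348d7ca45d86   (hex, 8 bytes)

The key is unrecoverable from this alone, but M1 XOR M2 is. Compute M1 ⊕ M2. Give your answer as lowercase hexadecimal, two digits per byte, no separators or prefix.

c1 ⊕ c2 = (M1 ⊕ K) ⊕ (M2 ⊕ K) = M1 ⊕ M2 — the shared key cancels under XOR.
byte 0: 39 ^ 4c = 75
byte 1: b9 ^ 8c = 35
byte 2: cd ^ 34 = f9
byte 3: cb ^ 8d = 46
byte 4: 91 ^ 7c = ed
byte 5: 4b ^ a4 = ef
byte 6: db ^ 5d = 86
byte 7: 47 ^ 86 = c1

7535f946edef86c1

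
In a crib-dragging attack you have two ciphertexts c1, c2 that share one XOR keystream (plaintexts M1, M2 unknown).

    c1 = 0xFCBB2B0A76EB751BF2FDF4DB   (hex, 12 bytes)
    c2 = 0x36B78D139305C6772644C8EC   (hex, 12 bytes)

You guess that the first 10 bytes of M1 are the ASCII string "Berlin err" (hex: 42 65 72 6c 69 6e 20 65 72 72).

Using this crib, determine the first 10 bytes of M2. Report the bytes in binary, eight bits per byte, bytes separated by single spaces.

10001000 01101001 11010100 01110101 10001100 10000000 10010011 00001001 10100110 11001011

First, c1 ⊕ c2 = (M1 ⊕ K) ⊕ (M2 ⊕ K) = M1 ⊕ M2, so the key drops out. Then M2 = (M1 ⊕ M2) ⊕ M1 over the first 10 bytes.
byte 0: (fc ^ 36) ^ 42 = ca ^ 42 = 88
byte 1: (bb ^ b7) ^ 65 = 0c ^ 65 = 69
byte 2: (2b ^ 8d) ^ 72 = a6 ^ 72 = d4
byte 3: (0a ^ 13) ^ 6c = 19 ^ 6c = 75
byte 4: (76 ^ 93) ^ 69 = e5 ^ 69 = 8c
byte 5: (eb ^ 05) ^ 6e = ee ^ 6e = 80
byte 6: (75 ^ c6) ^ 20 = b3 ^ 20 = 93
byte 7: (1b ^ 77) ^ 65 = 6c ^ 65 = 09
byte 8: (f2 ^ 26) ^ 72 = d4 ^ 72 = a6
byte 9: (fd ^ 44) ^ 72 = b9 ^ 72 = cb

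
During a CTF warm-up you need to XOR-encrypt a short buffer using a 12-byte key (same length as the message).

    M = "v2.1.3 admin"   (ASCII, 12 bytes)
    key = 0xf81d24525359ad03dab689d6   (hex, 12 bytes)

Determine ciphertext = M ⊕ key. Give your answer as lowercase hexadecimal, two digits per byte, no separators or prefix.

XOR is its own inverse, so applying the key byte-wise gives the result directly.
76 ⊕ f8 = 8e
32 ⊕ 1d = 2f
2e ⊕ 24 = 0a
31 ⊕ 52 = 63
2e ⊕ 53 = 7d
33 ⊕ 59 = 6a
20 ⊕ ad = 8d
61 ⊕ 03 = 62
64 ⊕ da = be
6d ⊕ b6 = db
69 ⊕ 89 = e0
6e ⊕ d6 = b8

8e2f0a637d6a8d62bedbe0b8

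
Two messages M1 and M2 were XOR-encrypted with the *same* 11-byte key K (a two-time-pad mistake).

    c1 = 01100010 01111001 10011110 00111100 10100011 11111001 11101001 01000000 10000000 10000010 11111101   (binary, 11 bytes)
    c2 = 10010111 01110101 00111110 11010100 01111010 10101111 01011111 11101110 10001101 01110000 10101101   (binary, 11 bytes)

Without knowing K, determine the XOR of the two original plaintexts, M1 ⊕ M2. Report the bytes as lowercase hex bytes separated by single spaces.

f5 0c a0 e8 d9 56 b6 ae 0d f2 50

c1 ⊕ c2 = (M1 ⊕ K) ⊕ (M2 ⊕ K) = M1 ⊕ M2 — the shared key cancels under XOR.
byte 0: 62 xor 97 = f5
byte 1: 79 xor 75 = 0c
byte 2: 9e xor 3e = a0
byte 3: 3c xor d4 = e8
byte 4: a3 xor 7a = d9
byte 5: f9 xor af = 56
byte 6: e9 xor 5f = b6
byte 7: 40 xor ee = ae
byte 8: 80 xor 8d = 0d
byte 9: 82 xor 70 = f2
byte 10: fd xor ad = 50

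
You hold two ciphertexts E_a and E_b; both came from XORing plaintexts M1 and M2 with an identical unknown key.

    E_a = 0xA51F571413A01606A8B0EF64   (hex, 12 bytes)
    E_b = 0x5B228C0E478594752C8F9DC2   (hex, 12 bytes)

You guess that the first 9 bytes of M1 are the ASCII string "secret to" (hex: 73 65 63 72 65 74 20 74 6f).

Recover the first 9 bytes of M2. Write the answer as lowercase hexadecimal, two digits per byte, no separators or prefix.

8d58b8683151a207eb

First, E_a ⊕ E_b = (M1 ⊕ K) ⊕ (M2 ⊕ K) = M1 ⊕ M2, so the key drops out. Then M2 = (M1 ⊕ M2) ⊕ M1 over the first 9 bytes.
byte 0: (a5 xor 5b) xor 73 = fe xor 73 = 8d
byte 1: (1f xor 22) xor 65 = 3d xor 65 = 58
byte 2: (57 xor 8c) xor 63 = db xor 63 = b8
byte 3: (14 xor 0e) xor 72 = 1a xor 72 = 68
byte 4: (13 xor 47) xor 65 = 54 xor 65 = 31
byte 5: (a0 xor 85) xor 74 = 25 xor 74 = 51
byte 6: (16 xor 94) xor 20 = 82 xor 20 = a2
byte 7: (06 xor 75) xor 74 = 73 xor 74 = 07
byte 8: (a8 xor 2c) xor 6f = 84 xor 6f = eb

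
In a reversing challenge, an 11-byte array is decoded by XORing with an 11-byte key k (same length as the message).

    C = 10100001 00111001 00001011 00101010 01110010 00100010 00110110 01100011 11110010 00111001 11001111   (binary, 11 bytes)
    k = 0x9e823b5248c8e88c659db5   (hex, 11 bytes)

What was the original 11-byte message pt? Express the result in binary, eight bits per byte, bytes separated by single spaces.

00111111 10111011 00110000 01111000 00111010 11101010 11011110 11101111 10010111 10100100 01111010

XOR is its own inverse, so applying the key byte-wise gives the result directly.
161 XOR 158 =  63
 57 XOR 130 = 187
 11 XOR  59 =  48
 42 XOR  82 = 120
114 XOR  72 =  58
 34 XOR 200 = 234
 54 XOR 232 = 222
 99 XOR 140 = 239
242 XOR 101 = 151
 57 XOR 157 = 164
207 XOR 181 = 122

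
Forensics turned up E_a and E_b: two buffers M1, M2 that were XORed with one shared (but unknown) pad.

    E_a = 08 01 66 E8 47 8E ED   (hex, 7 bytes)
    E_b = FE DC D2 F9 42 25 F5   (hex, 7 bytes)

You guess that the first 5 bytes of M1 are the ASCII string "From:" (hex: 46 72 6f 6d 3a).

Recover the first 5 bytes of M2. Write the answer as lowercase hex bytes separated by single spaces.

b0 af db 7c 3f

First, E_a ⊕ E_b = (M1 ⊕ K) ⊕ (M2 ⊕ K) = M1 ⊕ M2, so the key drops out. Then M2 = (M1 ⊕ M2) ⊕ M1 over the first 5 bytes.
byte 0: (08 ⊕ fe) ⊕ 46 = f6 ⊕ 46 = b0
byte 1: (01 ⊕ dc) ⊕ 72 = dd ⊕ 72 = af
byte 2: (66 ⊕ d2) ⊕ 6f = b4 ⊕ 6f = db
byte 3: (e8 ⊕ f9) ⊕ 6d = 11 ⊕ 6d = 7c
byte 4: (47 ⊕ 42) ⊕ 3a = 05 ⊕ 3a = 3f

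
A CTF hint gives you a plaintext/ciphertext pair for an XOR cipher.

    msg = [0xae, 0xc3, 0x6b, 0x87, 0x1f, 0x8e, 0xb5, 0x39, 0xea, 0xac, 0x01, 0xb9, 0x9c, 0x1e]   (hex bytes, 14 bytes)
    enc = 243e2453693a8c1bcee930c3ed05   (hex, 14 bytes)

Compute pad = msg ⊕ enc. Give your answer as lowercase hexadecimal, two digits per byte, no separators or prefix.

8afd4fd476b439222445317a711b

Since enc = msg ⊕ pad, XORing both sides with msg gives pad = msg ⊕ enc.
ae xor 24 = 8a
c3 xor 3e = fd
6b xor 24 = 4f
87 xor 53 = d4
1f xor 69 = 76
8e xor 3a = b4
b5 xor 8c = 39
39 xor 1b = 22
ea xor ce = 24
ac xor e9 = 45
01 xor 30 = 31
b9 xor c3 = 7a
9c xor ed = 71
1e xor 05 = 1b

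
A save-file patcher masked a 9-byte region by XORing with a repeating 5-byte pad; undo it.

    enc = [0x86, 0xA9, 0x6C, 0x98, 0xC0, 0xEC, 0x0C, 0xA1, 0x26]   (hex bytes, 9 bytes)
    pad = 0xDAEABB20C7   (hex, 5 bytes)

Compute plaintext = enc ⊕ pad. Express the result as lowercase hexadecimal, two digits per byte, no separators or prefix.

5c43d7b80736e61a06

The 5-byte key repeats, so the effective keystream is da ea bb 20 c7 da ea bb 20.
byte 0: 134 ⊕ 218 =  92
byte 1: 169 ⊕ 234 =  67
byte 2: 108 ⊕ 187 = 215
byte 3: 152 ⊕  32 = 184
byte 4: 192 ⊕ 199 =   7
byte 5: 236 ⊕ 218 =  54
byte 6:  12 ⊕ 234 = 230
byte 7: 161 ⊕ 187 =  26
byte 8:  38 ⊕  32 =   6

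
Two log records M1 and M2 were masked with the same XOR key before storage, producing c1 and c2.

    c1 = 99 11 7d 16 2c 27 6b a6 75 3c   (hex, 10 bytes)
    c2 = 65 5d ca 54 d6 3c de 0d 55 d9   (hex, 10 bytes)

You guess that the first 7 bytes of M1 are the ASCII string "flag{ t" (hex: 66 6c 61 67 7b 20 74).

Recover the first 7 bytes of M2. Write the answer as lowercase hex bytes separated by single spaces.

First, c1 ⊕ c2 = (M1 ⊕ K) ⊕ (M2 ⊕ K) = M1 ⊕ M2, so the key drops out. Then M2 = (M1 ⊕ M2) ⊕ M1 over the first 7 bytes.
byte 0: (99 XOR 65) XOR 66 = fc XOR 66 = 9a
byte 1: (11 XOR 5d) XOR 6c = 4c XOR 6c = 20
byte 2: (7d XOR ca) XOR 61 = b7 XOR 61 = d6
byte 3: (16 XOR 54) XOR 67 = 42 XOR 67 = 25
byte 4: (2c XOR d6) XOR 7b = fa XOR 7b = 81
byte 5: (27 XOR 3c) XOR 20 = 1b XOR 20 = 3b
byte 6: (6b XOR de) XOR 74 = b5 XOR 74 = c1

9a 20 d6 25 81 3b c1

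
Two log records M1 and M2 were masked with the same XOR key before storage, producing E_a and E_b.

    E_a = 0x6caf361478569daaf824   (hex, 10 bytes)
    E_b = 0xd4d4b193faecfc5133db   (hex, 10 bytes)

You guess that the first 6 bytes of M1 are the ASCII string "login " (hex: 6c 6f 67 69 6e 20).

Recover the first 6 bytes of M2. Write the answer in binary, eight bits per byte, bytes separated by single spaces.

11010100 00010100 11100000 11101110 11101100 10011010

First, E_a ⊕ E_b = (M1 ⊕ K) ⊕ (M2 ⊕ K) = M1 ⊕ M2, so the key drops out. Then M2 = (M1 ⊕ M2) ⊕ M1 over the first 6 bytes.
byte 0: (6c ^ d4) ^ 6c = b8 ^ 6c = d4
byte 1: (af ^ d4) ^ 6f = 7b ^ 6f = 14
byte 2: (36 ^ b1) ^ 67 = 87 ^ 67 = e0
byte 3: (14 ^ 93) ^ 69 = 87 ^ 69 = ee
byte 4: (78 ^ fa) ^ 6e = 82 ^ 6e = ec
byte 5: (56 ^ ec) ^ 20 = ba ^ 20 = 9a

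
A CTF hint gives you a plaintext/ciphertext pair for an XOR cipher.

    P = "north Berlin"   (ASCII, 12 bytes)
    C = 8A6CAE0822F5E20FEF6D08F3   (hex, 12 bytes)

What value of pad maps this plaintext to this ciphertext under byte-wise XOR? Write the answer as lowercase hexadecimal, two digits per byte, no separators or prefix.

e403dc7c4ad5a06a9d01619d

Since C = P ⊕ pad, XORing both sides with P gives pad = P ⊕ C.
byte 0: 6e ⊕ 8a = e4
byte 1: 6f ⊕ 6c = 03
byte 2: 72 ⊕ ae = dc
byte 3: 74 ⊕ 08 = 7c
byte 4: 68 ⊕ 22 = 4a
byte 5: 20 ⊕ f5 = d5
byte 6: 42 ⊕ e2 = a0
byte 7: 65 ⊕ 0f = 6a
byte 8: 72 ⊕ ef = 9d
byte 9: 6c ⊕ 6d = 01
byte 10: 69 ⊕ 08 = 61
byte 11: 6e ⊕ f3 = 9d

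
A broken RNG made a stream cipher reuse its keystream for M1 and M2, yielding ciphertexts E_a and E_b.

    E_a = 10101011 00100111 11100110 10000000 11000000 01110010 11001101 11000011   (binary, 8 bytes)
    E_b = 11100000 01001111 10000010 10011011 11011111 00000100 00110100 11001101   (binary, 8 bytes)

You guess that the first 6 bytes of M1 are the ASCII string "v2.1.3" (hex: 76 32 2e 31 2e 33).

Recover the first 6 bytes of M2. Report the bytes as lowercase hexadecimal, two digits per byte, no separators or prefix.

First, E_a ⊕ E_b = (M1 ⊕ K) ⊕ (M2 ⊕ K) = M1 ⊕ M2, so the key drops out. Then M2 = (M1 ⊕ M2) ⊕ M1 over the first 6 bytes.
byte 0: (ab xor e0) xor 76 = 4b xor 76 = 3d
byte 1: (27 xor 4f) xor 32 = 68 xor 32 = 5a
byte 2: (e6 xor 82) xor 2e = 64 xor 2e = 4a
byte 3: (80 xor 9b) xor 31 = 1b xor 31 = 2a
byte 4: (c0 xor df) xor 2e = 1f xor 2e = 31
byte 5: (72 xor 04) xor 33 = 76 xor 33 = 45

3d5a4a2a3145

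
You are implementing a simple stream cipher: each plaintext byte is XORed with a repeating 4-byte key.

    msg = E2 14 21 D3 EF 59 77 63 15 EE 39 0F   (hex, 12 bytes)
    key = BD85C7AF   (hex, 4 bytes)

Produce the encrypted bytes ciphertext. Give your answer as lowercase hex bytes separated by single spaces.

The 4-byte key repeats, so the effective keystream is bd 85 c7 af bd 85 c7 af bd 85 c7 af.
byte 0: 226 ⊕ 189 =  95
byte 1:  20 ⊕ 133 = 145
byte 2:  33 ⊕ 199 = 230
byte 3: 211 ⊕ 175 = 124
byte 4: 239 ⊕ 189 =  82
byte 5:  89 ⊕ 133 = 220
byte 6: 119 ⊕ 199 = 176
byte 7:  99 ⊕ 175 = 204
byte 8:  21 ⊕ 189 = 168
byte 9: 238 ⊕ 133 = 107
byte 10:  57 ⊕ 199 = 254
byte 11:  15 ⊕ 175 = 160

5f 91 e6 7c 52 dc b0 cc a8 6b fe a0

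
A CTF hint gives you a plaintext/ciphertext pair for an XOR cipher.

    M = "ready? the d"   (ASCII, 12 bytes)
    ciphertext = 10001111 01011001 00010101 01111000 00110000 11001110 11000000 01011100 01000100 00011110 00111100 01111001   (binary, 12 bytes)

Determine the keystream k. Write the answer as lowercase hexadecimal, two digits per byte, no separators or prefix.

fd3c741c49f1e0282c7b1c1d

Since ciphertext = M ⊕ k, XORing both sides with M gives k = M ⊕ ciphertext.
byte 0: 114 ^ 143 = 253
byte 1: 101 ^  89 =  60
byte 2:  97 ^  21 = 116
byte 3: 100 ^ 120 =  28
byte 4: 121 ^  48 =  73
byte 5:  63 ^ 206 = 241
byte 6:  32 ^ 192 = 224
byte 7: 116 ^  92 =  40
byte 8: 104 ^  68 =  44
byte 9: 101 ^  30 = 123
byte 10:  32 ^  60 =  28
byte 11: 100 ^ 121 =  29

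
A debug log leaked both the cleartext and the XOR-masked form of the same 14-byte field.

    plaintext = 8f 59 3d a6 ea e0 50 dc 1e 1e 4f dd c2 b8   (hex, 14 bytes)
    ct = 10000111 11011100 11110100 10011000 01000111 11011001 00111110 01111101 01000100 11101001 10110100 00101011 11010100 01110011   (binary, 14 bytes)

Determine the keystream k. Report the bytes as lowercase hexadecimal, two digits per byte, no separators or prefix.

Since ct = plaintext ⊕ k, XORing both sides with plaintext gives k = plaintext ⊕ ct.
8f ⊕ 87 = 08
59 ⊕ dc = 85
3d ⊕ f4 = c9
a6 ⊕ 98 = 3e
ea ⊕ 47 = ad
e0 ⊕ d9 = 39
50 ⊕ 3e = 6e
dc ⊕ 7d = a1
1e ⊕ 44 = 5a
1e ⊕ e9 = f7
4f ⊕ b4 = fb
dd ⊕ 2b = f6
c2 ⊕ d4 = 16
b8 ⊕ 73 = cb

0885c93ead396ea15af7fbf616cb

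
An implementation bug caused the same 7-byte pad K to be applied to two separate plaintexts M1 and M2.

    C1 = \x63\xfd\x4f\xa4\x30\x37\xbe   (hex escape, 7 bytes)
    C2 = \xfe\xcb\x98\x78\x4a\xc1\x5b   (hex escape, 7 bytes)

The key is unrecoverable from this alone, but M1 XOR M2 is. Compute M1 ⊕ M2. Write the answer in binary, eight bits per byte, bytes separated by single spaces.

C1 ⊕ C2 = (M1 ⊕ K) ⊕ (M2 ⊕ K) = M1 ⊕ M2 — the shared key cancels under XOR.
 99 ⊕ 254 = 157
253 ⊕ 203 =  54
 79 ⊕ 152 = 215
164 ⊕ 120 = 220
 48 ⊕  74 = 122
 55 ⊕ 193 = 246
190 ⊕  91 = 229

10011101 00110110 11010111 11011100 01111010 11110110 11100101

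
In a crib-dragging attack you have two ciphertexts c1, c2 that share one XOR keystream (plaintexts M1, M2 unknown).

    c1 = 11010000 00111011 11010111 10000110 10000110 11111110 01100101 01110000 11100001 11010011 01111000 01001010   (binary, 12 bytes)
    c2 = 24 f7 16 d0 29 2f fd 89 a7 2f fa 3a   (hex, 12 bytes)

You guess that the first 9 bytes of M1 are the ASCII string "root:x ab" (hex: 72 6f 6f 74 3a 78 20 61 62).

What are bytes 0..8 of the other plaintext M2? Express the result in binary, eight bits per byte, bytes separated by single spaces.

First, c1 ⊕ c2 = (M1 ⊕ K) ⊕ (M2 ⊕ K) = M1 ⊕ M2, so the key drops out. Then M2 = (M1 ⊕ M2) ⊕ M1 over the first 9 bytes.
byte 0: (d0 ⊕ 24) ⊕ 72 = f4 ⊕ 72 = 86
byte 1: (3b ⊕ f7) ⊕ 6f = cc ⊕ 6f = a3
byte 2: (d7 ⊕ 16) ⊕ 6f = c1 ⊕ 6f = ae
byte 3: (86 ⊕ d0) ⊕ 74 = 56 ⊕ 74 = 22
byte 4: (86 ⊕ 29) ⊕ 3a = af ⊕ 3a = 95
byte 5: (fe ⊕ 2f) ⊕ 78 = d1 ⊕ 78 = a9
byte 6: (65 ⊕ fd) ⊕ 20 = 98 ⊕ 20 = b8
byte 7: (70 ⊕ 89) ⊕ 61 = f9 ⊕ 61 = 98
byte 8: (e1 ⊕ a7) ⊕ 62 = 46 ⊕ 62 = 24

10000110 10100011 10101110 00100010 10010101 10101001 10111000 10011000 00100100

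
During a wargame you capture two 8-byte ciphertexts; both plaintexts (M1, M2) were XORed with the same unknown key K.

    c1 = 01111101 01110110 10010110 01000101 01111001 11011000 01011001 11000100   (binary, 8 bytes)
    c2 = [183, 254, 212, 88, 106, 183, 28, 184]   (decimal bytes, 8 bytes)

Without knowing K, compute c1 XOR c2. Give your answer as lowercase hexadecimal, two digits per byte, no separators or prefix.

ca88421d136f457c

c1 ⊕ c2 = (M1 ⊕ K) ⊕ (M2 ⊕ K) = M1 ⊕ M2 — the shared key cancels under XOR.
byte 0: 125 xor 183 = 202
byte 1: 118 xor 254 = 136
byte 2: 150 xor 212 =  66
byte 3:  69 xor  88 =  29
byte 4: 121 xor 106 =  19
byte 5: 216 xor 183 = 111
byte 6:  89 xor  28 =  69
byte 7: 196 xor 184 = 124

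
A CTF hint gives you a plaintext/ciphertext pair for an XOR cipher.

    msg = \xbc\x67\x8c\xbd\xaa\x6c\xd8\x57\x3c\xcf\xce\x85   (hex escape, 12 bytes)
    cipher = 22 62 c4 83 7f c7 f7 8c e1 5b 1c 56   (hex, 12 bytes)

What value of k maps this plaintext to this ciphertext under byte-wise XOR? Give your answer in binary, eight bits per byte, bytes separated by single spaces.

Since cipher = msg ⊕ k, XORing both sides with msg gives k = msg ⊕ cipher.
bc XOR 22 = 9e
67 XOR 62 = 05
8c XOR c4 = 48
bd XOR 83 = 3e
aa XOR 7f = d5
6c XOR c7 = ab
d8 XOR f7 = 2f
57 XOR 8c = db
3c XOR e1 = dd
cf XOR 5b = 94
ce XOR 1c = d2
85 XOR 56 = d3

10011110 00000101 01001000 00111110 11010101 10101011 00101111 11011011 11011101 10010100 11010010 11010011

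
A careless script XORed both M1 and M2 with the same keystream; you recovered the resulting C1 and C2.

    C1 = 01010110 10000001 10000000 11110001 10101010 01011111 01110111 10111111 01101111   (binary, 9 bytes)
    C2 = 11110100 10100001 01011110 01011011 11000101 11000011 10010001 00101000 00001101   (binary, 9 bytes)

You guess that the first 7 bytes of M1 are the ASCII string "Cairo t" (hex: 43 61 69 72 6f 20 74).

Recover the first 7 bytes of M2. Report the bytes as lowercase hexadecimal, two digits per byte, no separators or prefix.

First, C1 ⊕ C2 = (M1 ⊕ K) ⊕ (M2 ⊕ K) = M1 ⊕ M2, so the key drops out. Then M2 = (M1 ⊕ M2) ⊕ M1 over the first 7 bytes.
byte 0: (56 XOR f4) XOR 43 = a2 XOR 43 = e1
byte 1: (81 XOR a1) XOR 61 = 20 XOR 61 = 41
byte 2: (80 XOR 5e) XOR 69 = de XOR 69 = b7
byte 3: (f1 XOR 5b) XOR 72 = aa XOR 72 = d8
byte 4: (aa XOR c5) XOR 6f = 6f XOR 6f = 00
byte 5: (5f XOR c3) XOR 20 = 9c XOR 20 = bc
byte 6: (77 XOR 91) XOR 74 = e6 XOR 74 = 92

e141b7d800bc92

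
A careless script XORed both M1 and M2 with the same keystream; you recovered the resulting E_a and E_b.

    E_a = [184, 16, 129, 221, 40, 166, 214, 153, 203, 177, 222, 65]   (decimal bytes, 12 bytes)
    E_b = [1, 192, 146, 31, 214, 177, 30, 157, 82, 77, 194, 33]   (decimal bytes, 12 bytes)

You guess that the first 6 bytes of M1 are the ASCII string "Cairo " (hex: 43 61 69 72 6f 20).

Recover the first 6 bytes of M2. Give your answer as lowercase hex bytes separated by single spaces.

fa b1 7a b0 91 37

First, E_a ⊕ E_b = (M1 ⊕ K) ⊕ (M2 ⊕ K) = M1 ⊕ M2, so the key drops out. Then M2 = (M1 ⊕ M2) ⊕ M1 over the first 6 bytes.
byte 0: (b8 xor 01) xor 43 = b9 xor 43 = fa
byte 1: (10 xor c0) xor 61 = d0 xor 61 = b1
byte 2: (81 xor 92) xor 69 = 13 xor 69 = 7a
byte 3: (dd xor 1f) xor 72 = c2 xor 72 = b0
byte 4: (28 xor d6) xor 6f = fe xor 6f = 91
byte 5: (a6 xor b1) xor 20 = 17 xor 20 = 37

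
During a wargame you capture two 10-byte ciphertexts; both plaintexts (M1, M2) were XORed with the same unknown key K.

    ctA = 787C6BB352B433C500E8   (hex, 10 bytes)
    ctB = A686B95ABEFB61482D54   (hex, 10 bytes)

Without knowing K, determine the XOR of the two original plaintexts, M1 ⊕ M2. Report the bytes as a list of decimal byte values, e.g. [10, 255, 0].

[222, 250, 210, 233, 236, 79, 82, 141, 45, 188]

ctA ⊕ ctB = (M1 ⊕ K) ⊕ (M2 ⊕ K) = M1 ⊕ M2 — the shared key cancels under XOR.
byte 0: 78 xor a6 = de
byte 1: 7c xor 86 = fa
byte 2: 6b xor b9 = d2
byte 3: b3 xor 5a = e9
byte 4: 52 xor be = ec
byte 5: b4 xor fb = 4f
byte 6: 33 xor 61 = 52
byte 7: c5 xor 48 = 8d
byte 8: 00 xor 2d = 2d
byte 9: e8 xor 54 = bc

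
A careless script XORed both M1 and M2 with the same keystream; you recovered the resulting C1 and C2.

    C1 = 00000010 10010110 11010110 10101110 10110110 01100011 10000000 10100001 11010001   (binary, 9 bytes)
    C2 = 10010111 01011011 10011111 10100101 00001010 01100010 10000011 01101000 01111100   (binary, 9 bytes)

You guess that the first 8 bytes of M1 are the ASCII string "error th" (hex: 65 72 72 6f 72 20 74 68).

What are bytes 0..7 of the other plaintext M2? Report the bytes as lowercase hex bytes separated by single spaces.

First, C1 ⊕ C2 = (M1 ⊕ K) ⊕ (M2 ⊕ K) = M1 ⊕ M2, so the key drops out. Then M2 = (M1 ⊕ M2) ⊕ M1 over the first 8 bytes.
byte 0: (02 ⊕ 97) ⊕ 65 = 95 ⊕ 65 = f0
byte 1: (96 ⊕ 5b) ⊕ 72 = cd ⊕ 72 = bf
byte 2: (d6 ⊕ 9f) ⊕ 72 = 49 ⊕ 72 = 3b
byte 3: (ae ⊕ a5) ⊕ 6f = 0b ⊕ 6f = 64
byte 4: (b6 ⊕ 0a) ⊕ 72 = bc ⊕ 72 = ce
byte 5: (63 ⊕ 62) ⊕ 20 = 01 ⊕ 20 = 21
byte 6: (80 ⊕ 83) ⊕ 74 = 03 ⊕ 74 = 77
byte 7: (a1 ⊕ 68) ⊕ 68 = c9 ⊕ 68 = a1

f0 bf 3b 64 ce 21 77 a1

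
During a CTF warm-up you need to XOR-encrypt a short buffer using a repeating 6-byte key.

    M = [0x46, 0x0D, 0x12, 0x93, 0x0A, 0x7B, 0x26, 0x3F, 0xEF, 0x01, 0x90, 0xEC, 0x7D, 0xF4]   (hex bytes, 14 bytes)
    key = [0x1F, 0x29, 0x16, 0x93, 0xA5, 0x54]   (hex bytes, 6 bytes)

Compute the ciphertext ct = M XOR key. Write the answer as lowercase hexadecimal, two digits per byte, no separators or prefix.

The 6-byte key repeats, so the effective keystream is 1f 29 16 93 a5 54 1f 29 16 93 a5 54 1f 29.
byte 0:  70 XOR  31 =  89
byte 1:  13 XOR  41 =  36
byte 2:  18 XOR  22 =   4
byte 3: 147 XOR 147 =   0
byte 4:  10 XOR 165 = 175
byte 5: 123 XOR  84 =  47
byte 6:  38 XOR  31 =  57
byte 7:  63 XOR  41 =  22
byte 8: 239 XOR  22 = 249
byte 9:   1 XOR 147 = 146
byte 10: 144 XOR 165 =  53
byte 11: 236 XOR  84 = 184
byte 12: 125 XOR  31 =  98
byte 13: 244 XOR  41 = 221

59240400af2f3916f99235b862dd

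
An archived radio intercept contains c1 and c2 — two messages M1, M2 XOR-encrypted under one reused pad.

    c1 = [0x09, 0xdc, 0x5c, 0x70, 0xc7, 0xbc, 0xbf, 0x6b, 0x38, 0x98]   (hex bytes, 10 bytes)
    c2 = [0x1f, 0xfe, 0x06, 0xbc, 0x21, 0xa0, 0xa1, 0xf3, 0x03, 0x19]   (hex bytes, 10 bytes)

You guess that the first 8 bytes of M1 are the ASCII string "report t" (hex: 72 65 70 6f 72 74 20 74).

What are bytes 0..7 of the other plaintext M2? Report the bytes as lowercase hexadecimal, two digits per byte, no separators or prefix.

64472aa394683eec

First, c1 ⊕ c2 = (M1 ⊕ K) ⊕ (M2 ⊕ K) = M1 ⊕ M2, so the key drops out. Then M2 = (M1 ⊕ M2) ⊕ M1 over the first 8 bytes.
byte 0: (09 xor 1f) xor 72 = 16 xor 72 = 64
byte 1: (dc xor fe) xor 65 = 22 xor 65 = 47
byte 2: (5c xor 06) xor 70 = 5a xor 70 = 2a
byte 3: (70 xor bc) xor 6f = cc xor 6f = a3
byte 4: (c7 xor 21) xor 72 = e6 xor 72 = 94
byte 5: (bc xor a0) xor 74 = 1c xor 74 = 68
byte 6: (bf xor a1) xor 20 = 1e xor 20 = 3e
byte 7: (6b xor f3) xor 74 = 98 xor 74 = ec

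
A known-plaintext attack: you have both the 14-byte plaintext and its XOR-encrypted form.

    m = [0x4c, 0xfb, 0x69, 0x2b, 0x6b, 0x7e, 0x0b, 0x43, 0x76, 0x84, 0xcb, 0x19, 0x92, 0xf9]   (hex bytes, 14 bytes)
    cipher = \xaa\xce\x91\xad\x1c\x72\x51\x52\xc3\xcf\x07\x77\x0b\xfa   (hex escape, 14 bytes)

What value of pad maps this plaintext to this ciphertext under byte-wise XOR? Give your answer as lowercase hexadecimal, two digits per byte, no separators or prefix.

Since cipher = m ⊕ pad, XORing both sides with m gives pad = m ⊕ cipher.
01001100 ^ 10101010 = 11100110
11111011 ^ 11001110 = 00110101
01101001 ^ 10010001 = 11111000
00101011 ^ 10101101 = 10000110
01101011 ^ 00011100 = 01110111
01111110 ^ 01110010 = 00001100
00001011 ^ 01010001 = 01011010
01000011 ^ 01010010 = 00010001
01110110 ^ 11000011 = 10110101
10000100 ^ 11001111 = 01001011
11001011 ^ 00000111 = 11001100
00011001 ^ 01110111 = 01101110
10010010 ^ 00001011 = 10011001
11111001 ^ 11111010 = 00000011

e635f886770c5a11b54bcc6e9903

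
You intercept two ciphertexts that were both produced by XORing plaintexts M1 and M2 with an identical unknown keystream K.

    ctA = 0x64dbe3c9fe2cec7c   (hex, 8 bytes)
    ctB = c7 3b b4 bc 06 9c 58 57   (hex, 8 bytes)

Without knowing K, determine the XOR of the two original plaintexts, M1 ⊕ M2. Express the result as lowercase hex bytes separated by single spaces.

a3 e0 57 75 f8 b0 b4 2b

ctA ⊕ ctB = (M1 ⊕ K) ⊕ (M2 ⊕ K) = M1 ⊕ M2 — the shared key cancels under XOR.
64 xor c7 = a3
db xor 3b = e0
e3 xor b4 = 57
c9 xor bc = 75
fe xor 06 = f8
2c xor 9c = b0
ec xor 58 = b4
7c xor 57 = 2b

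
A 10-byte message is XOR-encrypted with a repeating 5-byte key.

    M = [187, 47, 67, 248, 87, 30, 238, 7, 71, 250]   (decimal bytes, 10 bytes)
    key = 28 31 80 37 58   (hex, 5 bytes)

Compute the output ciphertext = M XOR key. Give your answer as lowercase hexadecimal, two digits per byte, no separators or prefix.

The 5-byte key repeats, so the effective keystream is 28 31 80 37 58 28 31 80 37 58.
byte 0: bb ⊕ 28 = 93
byte 1: 2f ⊕ 31 = 1e
byte 2: 43 ⊕ 80 = c3
byte 3: f8 ⊕ 37 = cf
byte 4: 57 ⊕ 58 = 0f
byte 5: 1e ⊕ 28 = 36
byte 6: ee ⊕ 31 = df
byte 7: 07 ⊕ 80 = 87
byte 8: 47 ⊕ 37 = 70
byte 9: fa ⊕ 58 = a2

931ec3cf0f36df8770a2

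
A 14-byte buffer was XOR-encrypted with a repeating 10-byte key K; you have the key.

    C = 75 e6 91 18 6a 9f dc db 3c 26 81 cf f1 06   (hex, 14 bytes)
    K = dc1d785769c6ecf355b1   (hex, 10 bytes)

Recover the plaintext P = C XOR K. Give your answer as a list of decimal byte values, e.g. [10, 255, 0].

[169, 251, 233, 79, 3, 89, 48, 40, 105, 151, 93, 210, 137, 81]

The 10-byte key repeats, so the effective keystream is dc 1d 78 57 69 c6 ec f3 55 b1 dc 1d 78 57.
byte 0: 75 ^ dc = a9
byte 1: e6 ^ 1d = fb
byte 2: 91 ^ 78 = e9
byte 3: 18 ^ 57 = 4f
byte 4: 6a ^ 69 = 03
byte 5: 9f ^ c6 = 59
byte 6: dc ^ ec = 30
byte 7: db ^ f3 = 28
byte 8: 3c ^ 55 = 69
byte 9: 26 ^ b1 = 97
byte 10: 81 ^ dc = 5d
byte 11: cf ^ 1d = d2
byte 12: f1 ^ 78 = 89
byte 13: 06 ^ 57 = 51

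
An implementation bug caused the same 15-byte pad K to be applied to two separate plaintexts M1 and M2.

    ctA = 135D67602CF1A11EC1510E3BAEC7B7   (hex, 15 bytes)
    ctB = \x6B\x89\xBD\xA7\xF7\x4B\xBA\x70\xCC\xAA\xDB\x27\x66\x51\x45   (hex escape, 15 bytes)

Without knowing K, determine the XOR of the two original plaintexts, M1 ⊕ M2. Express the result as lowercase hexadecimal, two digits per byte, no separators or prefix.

78d4dac7dbba1b6e0dfbd51cc896f2

ctA ⊕ ctB = (M1 ⊕ K) ⊕ (M2 ⊕ K) = M1 ⊕ M2 — the shared key cancels under XOR.
byte 0: 13 xor 6b = 78
byte 1: 5d xor 89 = d4
byte 2: 67 xor bd = da
byte 3: 60 xor a7 = c7
byte 4: 2c xor f7 = db
byte 5: f1 xor 4b = ba
byte 6: a1 xor ba = 1b
byte 7: 1e xor 70 = 6e
byte 8: c1 xor cc = 0d
byte 9: 51 xor aa = fb
byte 10: 0e xor db = d5
byte 11: 3b xor 27 = 1c
byte 12: ae xor 66 = c8
byte 13: c7 xor 51 = 96
byte 14: b7 xor 45 = f2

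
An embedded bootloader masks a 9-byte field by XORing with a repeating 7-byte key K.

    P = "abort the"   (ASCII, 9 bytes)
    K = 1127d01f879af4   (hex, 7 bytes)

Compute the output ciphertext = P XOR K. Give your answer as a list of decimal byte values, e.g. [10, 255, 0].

[112, 69, 191, 109, 243, 186, 128, 121, 66]

The 7-byte key repeats, so the effective keystream is 11 27 d0 1f 87 9a f4 11 27.
byte 0: 61 xor 11 = 70
byte 1: 62 xor 27 = 45
byte 2: 6f xor d0 = bf
byte 3: 72 xor 1f = 6d
byte 4: 74 xor 87 = f3
byte 5: 20 xor 9a = ba
byte 6: 74 xor f4 = 80
byte 7: 68 xor 11 = 79
byte 8: 65 xor 27 = 42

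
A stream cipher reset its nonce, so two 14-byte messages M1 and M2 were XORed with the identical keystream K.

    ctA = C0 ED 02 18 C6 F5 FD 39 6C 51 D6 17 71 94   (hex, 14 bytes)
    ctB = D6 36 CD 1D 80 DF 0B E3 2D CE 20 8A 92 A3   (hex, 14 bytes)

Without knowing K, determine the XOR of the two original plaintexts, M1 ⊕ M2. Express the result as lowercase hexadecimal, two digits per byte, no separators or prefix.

16dbcf05462af6da419ff69de337

ctA ⊕ ctB = (M1 ⊕ K) ⊕ (M2 ⊕ K) = M1 ⊕ M2 — the shared key cancels under XOR.
c0 XOR d6 = 16
ed XOR 36 = db
02 XOR cd = cf
18 XOR 1d = 05
c6 XOR 80 = 46
f5 XOR df = 2a
fd XOR 0b = f6
39 XOR e3 = da
6c XOR 2d = 41
51 XOR ce = 9f
d6 XOR 20 = f6
17 XOR 8a = 9d
71 XOR 92 = e3
94 XOR a3 = 37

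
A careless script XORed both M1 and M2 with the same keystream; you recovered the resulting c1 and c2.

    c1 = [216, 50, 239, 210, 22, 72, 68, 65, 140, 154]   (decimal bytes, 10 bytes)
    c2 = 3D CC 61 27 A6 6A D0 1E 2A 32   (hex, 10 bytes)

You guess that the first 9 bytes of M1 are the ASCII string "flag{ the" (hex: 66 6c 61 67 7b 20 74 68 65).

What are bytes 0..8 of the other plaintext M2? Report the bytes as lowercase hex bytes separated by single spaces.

First, c1 ⊕ c2 = (M1 ⊕ K) ⊕ (M2 ⊕ K) = M1 ⊕ M2, so the key drops out. Then M2 = (M1 ⊕ M2) ⊕ M1 over the first 9 bytes.
byte 0: (d8 XOR 3d) XOR 66 = e5 XOR 66 = 83
byte 1: (32 XOR cc) XOR 6c = fe XOR 6c = 92
byte 2: (ef XOR 61) XOR 61 = 8e XOR 61 = ef
byte 3: (d2 XOR 27) XOR 67 = f5 XOR 67 = 92
byte 4: (16 XOR a6) XOR 7b = b0 XOR 7b = cb
byte 5: (48 XOR 6a) XOR 20 = 22 XOR 20 = 02
byte 6: (44 XOR d0) XOR 74 = 94 XOR 74 = e0
byte 7: (41 XOR 1e) XOR 68 = 5f XOR 68 = 37
byte 8: (8c XOR 2a) XOR 65 = a6 XOR 65 = c3

83 92 ef 92 cb 02 e0 37 c3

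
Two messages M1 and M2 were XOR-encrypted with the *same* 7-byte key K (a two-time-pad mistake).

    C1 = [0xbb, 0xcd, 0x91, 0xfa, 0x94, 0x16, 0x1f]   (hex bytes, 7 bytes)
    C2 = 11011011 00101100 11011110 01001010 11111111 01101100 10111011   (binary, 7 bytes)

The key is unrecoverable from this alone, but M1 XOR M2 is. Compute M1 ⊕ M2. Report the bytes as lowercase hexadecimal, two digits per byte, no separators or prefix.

C1 ⊕ C2 = (M1 ⊕ K) ⊕ (M2 ⊕ K) = M1 ⊕ M2 — the shared key cancels under XOR.
10111011 xor 11011011 = 01100000
11001101 xor 00101100 = 11100001
10010001 xor 11011110 = 01001111
11111010 xor 01001010 = 10110000
10010100 xor 11111111 = 01101011
00010110 xor 01101100 = 01111010
00011111 xor 10111011 = 10100100

60e14fb06b7aa4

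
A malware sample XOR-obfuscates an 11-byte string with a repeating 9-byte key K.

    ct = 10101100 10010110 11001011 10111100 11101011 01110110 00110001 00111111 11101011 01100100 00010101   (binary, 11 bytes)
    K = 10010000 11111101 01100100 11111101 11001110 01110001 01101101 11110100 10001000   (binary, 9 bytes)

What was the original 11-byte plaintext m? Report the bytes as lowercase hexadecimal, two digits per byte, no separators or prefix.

3c6baf4125075ccb63f4e8

The 9-byte key repeats, so the effective keystream is 90 fd 64 fd ce 71 6d f4 88 90 fd.
byte 0: 172 ^ 144 =  60
byte 1: 150 ^ 253 = 107
byte 2: 203 ^ 100 = 175
byte 3: 188 ^ 253 =  65
byte 4: 235 ^ 206 =  37
byte 5: 118 ^ 113 =   7
byte 6:  49 ^ 109 =  92
byte 7:  63 ^ 244 = 203
byte 8: 235 ^ 136 =  99
byte 9: 100 ^ 144 = 244
byte 10:  21 ^ 253 = 232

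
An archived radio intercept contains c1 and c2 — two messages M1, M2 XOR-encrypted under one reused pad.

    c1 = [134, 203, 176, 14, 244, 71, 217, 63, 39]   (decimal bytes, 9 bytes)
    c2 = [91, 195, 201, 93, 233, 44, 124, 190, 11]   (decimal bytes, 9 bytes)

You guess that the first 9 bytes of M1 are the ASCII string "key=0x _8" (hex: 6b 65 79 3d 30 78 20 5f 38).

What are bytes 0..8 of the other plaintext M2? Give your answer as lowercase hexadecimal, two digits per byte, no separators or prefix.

First, c1 ⊕ c2 = (M1 ⊕ K) ⊕ (M2 ⊕ K) = M1 ⊕ M2, so the key drops out. Then M2 = (M1 ⊕ M2) ⊕ M1 over the first 9 bytes.
byte 0: (86 xor 5b) xor 6b = dd xor 6b = b6
byte 1: (cb xor c3) xor 65 = 08 xor 65 = 6d
byte 2: (b0 xor c9) xor 79 = 79 xor 79 = 00
byte 3: (0e xor 5d) xor 3d = 53 xor 3d = 6e
byte 4: (f4 xor e9) xor 30 = 1d xor 30 = 2d
byte 5: (47 xor 2c) xor 78 = 6b xor 78 = 13
byte 6: (d9 xor 7c) xor 20 = a5 xor 20 = 85
byte 7: (3f xor be) xor 5f = 81 xor 5f = de
byte 8: (27 xor 0b) xor 38 = 2c xor 38 = 14

b66d006e2d1385de14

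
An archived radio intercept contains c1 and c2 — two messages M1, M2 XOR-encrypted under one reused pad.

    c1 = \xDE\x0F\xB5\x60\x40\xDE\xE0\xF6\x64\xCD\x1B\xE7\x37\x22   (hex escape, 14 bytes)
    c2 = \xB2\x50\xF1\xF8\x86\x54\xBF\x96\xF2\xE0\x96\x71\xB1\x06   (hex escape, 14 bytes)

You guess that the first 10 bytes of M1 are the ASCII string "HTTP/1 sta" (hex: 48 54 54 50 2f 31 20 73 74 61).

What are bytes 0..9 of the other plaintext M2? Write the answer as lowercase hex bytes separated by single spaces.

24 0b 10 c8 e9 bb 7f 13 e2 4c

First, c1 ⊕ c2 = (M1 ⊕ K) ⊕ (M2 ⊕ K) = M1 ⊕ M2, so the key drops out. Then M2 = (M1 ⊕ M2) ⊕ M1 over the first 10 bytes.
byte 0: (de ^ b2) ^ 48 = 6c ^ 48 = 24
byte 1: (0f ^ 50) ^ 54 = 5f ^ 54 = 0b
byte 2: (b5 ^ f1) ^ 54 = 44 ^ 54 = 10
byte 3: (60 ^ f8) ^ 50 = 98 ^ 50 = c8
byte 4: (40 ^ 86) ^ 2f = c6 ^ 2f = e9
byte 5: (de ^ 54) ^ 31 = 8a ^ 31 = bb
byte 6: (e0 ^ bf) ^ 20 = 5f ^ 20 = 7f
byte 7: (f6 ^ 96) ^ 73 = 60 ^ 73 = 13
byte 8: (64 ^ f2) ^ 74 = 96 ^ 74 = e2
byte 9: (cd ^ e0) ^ 61 = 2d ^ 61 = 4c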